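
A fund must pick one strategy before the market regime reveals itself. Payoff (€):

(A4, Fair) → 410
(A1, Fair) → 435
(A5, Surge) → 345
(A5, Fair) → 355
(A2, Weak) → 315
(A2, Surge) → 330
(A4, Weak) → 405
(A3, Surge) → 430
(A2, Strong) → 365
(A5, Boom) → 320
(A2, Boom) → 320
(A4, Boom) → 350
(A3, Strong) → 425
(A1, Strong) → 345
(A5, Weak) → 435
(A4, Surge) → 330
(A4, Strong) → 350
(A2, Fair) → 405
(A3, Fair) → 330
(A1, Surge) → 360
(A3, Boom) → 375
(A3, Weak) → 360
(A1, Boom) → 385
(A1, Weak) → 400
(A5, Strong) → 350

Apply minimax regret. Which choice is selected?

A1

Column bests: Weak=435, Fair=435, Strong=425, Boom=385, Surge=430.
A1 regrets: 35, 0, 80, 0, 70 → max 80
A2 regrets: 120, 30, 60, 65, 100 → max 120
A3 regrets: 75, 105, 0, 10, 0 → max 105
A4 regrets: 30, 25, 75, 35, 100 → max 100
A5 regrets: 0, 80, 75, 65, 85 → max 85
Smallest max regret = 80 → A1.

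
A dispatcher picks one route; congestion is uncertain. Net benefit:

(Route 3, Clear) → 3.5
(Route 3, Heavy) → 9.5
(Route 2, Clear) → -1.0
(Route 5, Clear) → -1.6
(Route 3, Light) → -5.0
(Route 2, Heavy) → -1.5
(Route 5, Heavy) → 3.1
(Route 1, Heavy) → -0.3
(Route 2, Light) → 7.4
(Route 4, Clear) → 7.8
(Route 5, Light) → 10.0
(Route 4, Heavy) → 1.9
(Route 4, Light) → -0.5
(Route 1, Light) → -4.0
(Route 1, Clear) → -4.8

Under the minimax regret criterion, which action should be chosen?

Column bests: Clear=7.8, Light=10.0, Heavy=9.5.
Route 1 regrets: 12.6, 14.0, 9.8 → max 14.0
Route 2 regrets: 8.8, 2.6, 11.0 → max 11.0
Route 3 regrets: 4.3, 15.0, 0.0 → max 15.0
Route 4 regrets: 0.0, 10.5, 7.6 → max 10.5
Route 5 regrets: 9.4, 0.0, 6.4 → max 9.4
Smallest max regret = 9.4 → Route 5.

Route 5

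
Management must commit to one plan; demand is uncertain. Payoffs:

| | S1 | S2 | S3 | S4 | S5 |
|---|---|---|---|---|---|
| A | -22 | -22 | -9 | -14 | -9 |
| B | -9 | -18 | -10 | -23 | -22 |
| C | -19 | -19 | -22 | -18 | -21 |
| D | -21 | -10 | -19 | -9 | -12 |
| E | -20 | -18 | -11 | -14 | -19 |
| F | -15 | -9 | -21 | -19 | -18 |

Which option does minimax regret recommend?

E

Column bests: S1=-9, S2=-9, S3=-9, S4=-9, S5=-9.
A regrets: 13, 13, 0, 5, 0 → max 13
B regrets: 0, 9, 1, 14, 13 → max 14
C regrets: 10, 10, 13, 9, 12 → max 13
D regrets: 12, 1, 10, 0, 3 → max 12
E regrets: 11, 9, 2, 5, 10 → max 11
F regrets: 6, 0, 12, 10, 9 → max 12
Smallest max regret = 11 → E.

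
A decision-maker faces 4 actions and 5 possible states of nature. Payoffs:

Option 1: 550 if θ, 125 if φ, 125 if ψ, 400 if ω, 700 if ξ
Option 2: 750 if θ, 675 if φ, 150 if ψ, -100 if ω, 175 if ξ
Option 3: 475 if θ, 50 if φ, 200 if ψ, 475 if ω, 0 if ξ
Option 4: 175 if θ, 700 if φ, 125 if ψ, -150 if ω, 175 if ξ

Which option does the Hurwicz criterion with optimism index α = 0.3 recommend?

Option 1: 0.3·700 + 0.7·125 = 297.5
Option 2: 0.3·750 + 0.7·(-100) = 155
Option 3: 0.3·475 + 0.7·0 = 142.5
Option 4: 0.3·700 + 0.7·(-150) = 105
Highest Hurwicz score = 297.5 → Option 1.

Option 1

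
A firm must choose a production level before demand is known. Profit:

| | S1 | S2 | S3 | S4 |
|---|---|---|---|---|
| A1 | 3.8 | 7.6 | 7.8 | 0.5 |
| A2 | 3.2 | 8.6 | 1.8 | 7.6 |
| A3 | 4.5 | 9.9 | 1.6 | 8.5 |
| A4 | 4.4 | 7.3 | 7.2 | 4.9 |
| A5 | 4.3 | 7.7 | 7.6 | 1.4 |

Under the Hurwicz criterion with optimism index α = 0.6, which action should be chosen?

A1: 0.6·7.8 + 0.4·0.5 = 4.88
A2: 0.6·8.6 + 0.4·1.8 = 5.88
A3: 0.6·9.9 + 0.4·1.6 = 6.58
A4: 0.6·7.3 + 0.4·4.4 = 6.14
A5: 0.6·7.7 + 0.4·1.4 = 5.18
Highest Hurwicz score = 6.58 → A3.

A3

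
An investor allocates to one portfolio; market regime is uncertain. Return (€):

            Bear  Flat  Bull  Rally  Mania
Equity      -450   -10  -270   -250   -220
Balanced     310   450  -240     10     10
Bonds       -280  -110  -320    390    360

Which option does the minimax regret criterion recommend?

Column bests: Bear=310, Flat=450, Bull=-240, Rally=390, Mania=360.
Equity regrets: 760, 460, 30, 640, 580 → max 760
Balanced regrets: 0, 0, 0, 380, 350 → max 380
Bonds regrets: 590, 560, 80, 0, 0 → max 590
Smallest max regret = 380 → Balanced.

Balanced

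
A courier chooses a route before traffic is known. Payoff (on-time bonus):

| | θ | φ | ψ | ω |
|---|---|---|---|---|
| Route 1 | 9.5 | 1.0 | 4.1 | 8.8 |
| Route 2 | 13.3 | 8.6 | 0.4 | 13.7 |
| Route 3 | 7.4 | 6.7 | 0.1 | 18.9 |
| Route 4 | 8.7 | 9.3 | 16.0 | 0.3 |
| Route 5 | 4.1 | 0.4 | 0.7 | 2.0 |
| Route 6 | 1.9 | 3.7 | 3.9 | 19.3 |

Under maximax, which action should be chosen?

Row maxima: Route 1=9.5, Route 2=13.7, Route 3=18.9, Route 4=16.0, Route 5=4.1, Route 6=19.3
Best best-case = 19.3 → Route 6.

Route 6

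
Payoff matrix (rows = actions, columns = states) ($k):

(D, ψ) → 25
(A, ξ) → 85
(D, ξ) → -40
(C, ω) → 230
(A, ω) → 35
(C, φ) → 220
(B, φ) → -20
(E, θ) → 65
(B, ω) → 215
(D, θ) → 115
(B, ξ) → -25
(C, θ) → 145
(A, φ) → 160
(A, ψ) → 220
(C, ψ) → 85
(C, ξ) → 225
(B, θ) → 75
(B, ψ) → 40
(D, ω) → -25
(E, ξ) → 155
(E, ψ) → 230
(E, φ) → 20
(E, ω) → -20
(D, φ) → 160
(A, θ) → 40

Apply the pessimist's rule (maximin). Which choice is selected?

Row minima: A=35, B=-25, C=85, D=-40, E=-20
Best worst-case = 85 → C.

C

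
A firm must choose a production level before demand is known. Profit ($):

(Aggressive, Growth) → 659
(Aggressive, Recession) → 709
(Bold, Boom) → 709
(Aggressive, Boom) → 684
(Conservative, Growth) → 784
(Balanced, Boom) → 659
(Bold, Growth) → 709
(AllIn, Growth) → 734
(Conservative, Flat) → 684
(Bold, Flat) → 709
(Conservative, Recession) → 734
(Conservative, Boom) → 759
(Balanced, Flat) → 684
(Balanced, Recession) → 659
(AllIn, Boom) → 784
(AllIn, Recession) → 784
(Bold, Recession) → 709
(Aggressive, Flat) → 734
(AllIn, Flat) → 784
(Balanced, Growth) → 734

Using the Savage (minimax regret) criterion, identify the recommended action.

AllIn

Column bests: Recession=784, Flat=784, Growth=784, Boom=784.
Conservative regrets: 50, 100, 0, 25 → max 100
Balanced regrets: 125, 100, 50, 125 → max 125
Aggressive regrets: 75, 50, 125, 100 → max 125
Bold regrets: 75, 75, 75, 75 → max 75
AllIn regrets: 0, 0, 50, 0 → max 50
Smallest max regret = 50 → AllIn.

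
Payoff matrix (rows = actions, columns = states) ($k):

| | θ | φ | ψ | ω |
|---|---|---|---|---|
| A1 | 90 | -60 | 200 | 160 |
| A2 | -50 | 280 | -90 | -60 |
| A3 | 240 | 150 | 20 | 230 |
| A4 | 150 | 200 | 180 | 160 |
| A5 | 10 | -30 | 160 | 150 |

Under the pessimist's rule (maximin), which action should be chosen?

Row minima: A1=-60, A2=-90, A3=20, A4=150, A5=-30
Best worst-case = 150 → A4.

A4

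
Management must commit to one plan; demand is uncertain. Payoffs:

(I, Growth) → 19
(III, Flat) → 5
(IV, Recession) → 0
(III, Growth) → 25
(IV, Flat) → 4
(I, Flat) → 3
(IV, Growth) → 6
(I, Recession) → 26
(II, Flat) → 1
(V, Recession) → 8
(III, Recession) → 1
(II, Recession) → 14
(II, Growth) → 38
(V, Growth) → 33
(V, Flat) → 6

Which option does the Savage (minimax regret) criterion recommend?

II

Column bests: Recession=26, Flat=6, Growth=38.
I regrets: 0, 3, 19 → max 19
II regrets: 12, 5, 0 → max 12
III regrets: 25, 1, 13 → max 25
IV regrets: 26, 2, 32 → max 32
V regrets: 18, 0, 5 → max 18
Smallest max regret = 12 → II.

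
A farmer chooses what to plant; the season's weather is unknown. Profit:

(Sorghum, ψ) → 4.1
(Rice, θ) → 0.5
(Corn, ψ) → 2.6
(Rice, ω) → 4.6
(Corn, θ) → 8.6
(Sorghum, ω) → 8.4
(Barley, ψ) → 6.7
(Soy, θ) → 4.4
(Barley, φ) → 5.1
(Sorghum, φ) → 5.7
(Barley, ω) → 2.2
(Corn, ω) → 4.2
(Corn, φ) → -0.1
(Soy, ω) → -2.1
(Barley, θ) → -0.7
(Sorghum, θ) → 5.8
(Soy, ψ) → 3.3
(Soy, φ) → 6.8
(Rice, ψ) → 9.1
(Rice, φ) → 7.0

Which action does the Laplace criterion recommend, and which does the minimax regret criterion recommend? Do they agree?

Row averages: Soy=3.1, Sorghum=6, Rice=5.3, Barley=3.325, Corn=3.825
Highest average = 6 → Sorghum.
Column bests: θ=8.6, φ=7.0, ψ=9.1, ω=8.4.
Soy regrets: 4.2, 0.2, 5.8, 10.5 → max 10.5
Sorghum regrets: 2.8, 1.3, 5.0, 0.0 → max 5.0
Rice regrets: 8.1, 0.0, 0.0, 3.8 → max 8.1
Barley regrets: 9.3, 1.9, 2.4, 6.2 → max 9.3
Corn regrets: 0.0, 7.1, 6.5, 4.2 → max 7.1
Smallest max regret = 5.0 → Sorghum.

laplace → Sorghum; minimax regret → Sorghum (agree)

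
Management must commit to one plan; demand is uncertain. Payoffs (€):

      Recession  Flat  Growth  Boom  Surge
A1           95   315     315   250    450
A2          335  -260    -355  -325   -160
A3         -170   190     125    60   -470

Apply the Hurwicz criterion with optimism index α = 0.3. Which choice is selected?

A1

A1: 0.3·450 + 0.7·95 = 201.5
A2: 0.3·335 + 0.7·(-355) = -148
A3: 0.3·190 + 0.7·(-470) = -272
Highest Hurwicz score = 201.5 → A1.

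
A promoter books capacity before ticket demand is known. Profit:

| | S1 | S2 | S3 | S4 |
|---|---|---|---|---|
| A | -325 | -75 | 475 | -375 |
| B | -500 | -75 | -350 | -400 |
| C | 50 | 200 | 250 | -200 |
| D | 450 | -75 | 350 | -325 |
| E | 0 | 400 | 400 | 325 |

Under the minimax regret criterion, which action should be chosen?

E

Column bests: S1=450, S2=400, S3=475, S4=325.
A regrets: 775, 475, 0, 700 → max 775
B regrets: 950, 475, 825, 725 → max 950
C regrets: 400, 200, 225, 525 → max 525
D regrets: 0, 475, 125, 650 → max 650
E regrets: 450, 0, 75, 0 → max 450
Smallest max regret = 450 → E.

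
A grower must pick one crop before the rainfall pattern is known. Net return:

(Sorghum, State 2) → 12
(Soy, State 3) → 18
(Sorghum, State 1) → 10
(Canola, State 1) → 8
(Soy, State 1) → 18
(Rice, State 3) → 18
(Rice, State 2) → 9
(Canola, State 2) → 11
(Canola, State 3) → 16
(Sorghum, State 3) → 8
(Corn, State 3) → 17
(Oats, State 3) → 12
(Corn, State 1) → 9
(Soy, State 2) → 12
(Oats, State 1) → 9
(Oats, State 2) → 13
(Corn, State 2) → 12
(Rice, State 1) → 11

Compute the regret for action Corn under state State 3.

Best payoff under State 3 is 18.
Regret = 18 − 17 = 1.

1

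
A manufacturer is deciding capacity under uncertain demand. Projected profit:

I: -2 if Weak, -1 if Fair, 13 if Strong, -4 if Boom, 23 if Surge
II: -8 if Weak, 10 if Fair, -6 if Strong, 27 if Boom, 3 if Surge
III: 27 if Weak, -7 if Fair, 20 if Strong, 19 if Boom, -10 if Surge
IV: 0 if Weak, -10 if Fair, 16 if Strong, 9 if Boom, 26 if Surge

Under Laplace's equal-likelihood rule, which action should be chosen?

III

Row averages: I=5.8, II=5.2, III=9.8, IV=8.2
Highest average = 9.8 → III.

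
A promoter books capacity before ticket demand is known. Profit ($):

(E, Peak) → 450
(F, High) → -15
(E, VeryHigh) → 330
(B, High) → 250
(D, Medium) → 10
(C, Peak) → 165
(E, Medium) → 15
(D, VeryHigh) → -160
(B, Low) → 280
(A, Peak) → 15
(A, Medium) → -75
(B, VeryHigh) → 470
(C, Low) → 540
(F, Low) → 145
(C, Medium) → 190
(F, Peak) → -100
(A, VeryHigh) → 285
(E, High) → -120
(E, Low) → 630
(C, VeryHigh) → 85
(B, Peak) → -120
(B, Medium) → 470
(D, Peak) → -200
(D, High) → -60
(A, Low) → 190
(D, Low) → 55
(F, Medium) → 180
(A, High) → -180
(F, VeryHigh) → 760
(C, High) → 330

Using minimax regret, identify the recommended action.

Column bests: Low=630, Medium=470, High=330, VeryHigh=760, Peak=450.
A regrets: 440, 545, 510, 475, 435 → max 545
B regrets: 350, 0, 80, 290, 570 → max 570
C regrets: 90, 280, 0, 675, 285 → max 675
D regrets: 575, 460, 390, 920, 650 → max 920
E regrets: 0, 455, 450, 430, 0 → max 455
F regrets: 485, 290, 345, 0, 550 → max 550
Smallest max regret = 455 → E.

E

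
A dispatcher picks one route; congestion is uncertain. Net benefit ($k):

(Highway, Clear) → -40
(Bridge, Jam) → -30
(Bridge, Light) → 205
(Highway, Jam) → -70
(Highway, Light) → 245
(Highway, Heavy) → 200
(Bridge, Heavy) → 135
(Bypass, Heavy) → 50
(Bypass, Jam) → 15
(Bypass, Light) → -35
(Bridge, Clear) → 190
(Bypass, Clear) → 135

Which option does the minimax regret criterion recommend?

Bridge

Column bests: Clear=190, Light=245, Heavy=200, Jam=15.
Highway regrets: 230, 0, 0, 85 → max 230
Bridge regrets: 0, 40, 65, 45 → max 65
Bypass regrets: 55, 280, 150, 0 → max 280
Smallest max regret = 65 → Bridge.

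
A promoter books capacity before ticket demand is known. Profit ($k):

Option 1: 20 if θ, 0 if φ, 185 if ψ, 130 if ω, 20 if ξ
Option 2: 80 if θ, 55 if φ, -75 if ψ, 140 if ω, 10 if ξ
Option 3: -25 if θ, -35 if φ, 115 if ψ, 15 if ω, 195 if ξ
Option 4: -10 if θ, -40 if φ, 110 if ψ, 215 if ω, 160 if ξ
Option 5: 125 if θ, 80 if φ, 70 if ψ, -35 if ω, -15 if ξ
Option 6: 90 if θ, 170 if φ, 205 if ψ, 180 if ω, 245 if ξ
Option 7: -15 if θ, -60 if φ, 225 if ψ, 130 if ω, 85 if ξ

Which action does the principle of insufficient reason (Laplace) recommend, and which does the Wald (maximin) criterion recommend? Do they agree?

laplace → Option 6; maximin → Option 6 (agree)

Row averages: Option 1=71, Option 2=42, Option 3=53, Option 4=87, Option 5=45, Option 6=178, Option 7=73
Highest average = 178 → Option 6.
Row minima: Option 1=0, Option 2=-75, Option 3=-35, Option 4=-40, Option 5=-35, Option 6=90, Option 7=-60
Best worst-case = 90 → Option 6.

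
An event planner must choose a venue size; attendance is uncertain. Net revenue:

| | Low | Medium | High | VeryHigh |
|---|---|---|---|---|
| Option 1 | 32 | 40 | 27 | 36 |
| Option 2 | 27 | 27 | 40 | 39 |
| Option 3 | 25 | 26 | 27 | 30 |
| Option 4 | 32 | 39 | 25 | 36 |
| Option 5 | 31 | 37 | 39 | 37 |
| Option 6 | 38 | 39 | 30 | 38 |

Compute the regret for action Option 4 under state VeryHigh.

Best payoff under VeryHigh is 39.
Regret = 39 − 36 = 3.

3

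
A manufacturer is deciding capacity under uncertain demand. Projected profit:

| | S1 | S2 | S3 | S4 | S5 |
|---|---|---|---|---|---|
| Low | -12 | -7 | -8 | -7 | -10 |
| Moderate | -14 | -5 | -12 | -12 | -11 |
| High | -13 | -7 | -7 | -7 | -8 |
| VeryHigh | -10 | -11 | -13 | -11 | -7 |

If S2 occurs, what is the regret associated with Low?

2

Best payoff under S2 is -5.
Regret = -5 − (-7) = 2.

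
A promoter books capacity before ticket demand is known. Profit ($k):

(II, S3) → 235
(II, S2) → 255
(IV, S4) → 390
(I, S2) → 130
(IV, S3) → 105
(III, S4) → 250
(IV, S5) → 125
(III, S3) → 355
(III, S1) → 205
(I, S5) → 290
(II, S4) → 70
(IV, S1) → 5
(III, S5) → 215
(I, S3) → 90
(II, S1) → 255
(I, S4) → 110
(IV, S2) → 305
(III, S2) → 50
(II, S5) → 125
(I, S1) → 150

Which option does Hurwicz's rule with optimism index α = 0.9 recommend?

I: 0.9·290 + 0.1·90 = 270
II: 0.9·255 + 0.1·70 = 236.5
III: 0.9·355 + 0.1·50 = 324.5
IV: 0.9·390 + 0.1·5 = 351.5
Highest Hurwicz score = 351.5 → IV.

IV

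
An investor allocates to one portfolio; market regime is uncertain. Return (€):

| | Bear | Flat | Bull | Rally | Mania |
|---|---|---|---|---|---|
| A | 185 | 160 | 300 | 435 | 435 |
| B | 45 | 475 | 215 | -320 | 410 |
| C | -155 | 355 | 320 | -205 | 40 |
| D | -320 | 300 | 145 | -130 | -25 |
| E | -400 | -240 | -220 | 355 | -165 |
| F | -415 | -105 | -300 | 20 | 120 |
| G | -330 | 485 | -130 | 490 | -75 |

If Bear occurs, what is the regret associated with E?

Best payoff under Bear is 185.
Regret = 185 − (-400) = 585.

585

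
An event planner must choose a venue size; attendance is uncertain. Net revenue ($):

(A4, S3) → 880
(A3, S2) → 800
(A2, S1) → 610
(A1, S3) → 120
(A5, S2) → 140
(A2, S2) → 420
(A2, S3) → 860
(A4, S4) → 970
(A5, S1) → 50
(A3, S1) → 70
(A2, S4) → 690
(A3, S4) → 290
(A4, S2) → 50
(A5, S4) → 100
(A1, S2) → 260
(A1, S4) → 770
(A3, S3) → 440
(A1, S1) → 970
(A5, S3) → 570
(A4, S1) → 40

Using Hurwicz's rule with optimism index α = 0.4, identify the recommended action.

A2

A1: 0.4·970 + 0.6·120 = 460
A2: 0.4·860 + 0.6·420 = 596
A3: 0.4·800 + 0.6·70 = 362
A4: 0.4·970 + 0.6·40 = 412
A5: 0.4·570 + 0.6·50 = 258
Highest Hurwicz score = 596 → A2.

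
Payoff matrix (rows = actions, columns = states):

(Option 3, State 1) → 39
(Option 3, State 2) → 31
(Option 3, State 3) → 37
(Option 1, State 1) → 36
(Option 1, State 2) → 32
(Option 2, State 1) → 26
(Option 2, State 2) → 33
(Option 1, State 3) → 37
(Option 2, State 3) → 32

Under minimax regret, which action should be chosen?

Column bests: State 1=39, State 2=33, State 3=37.
Option 1 regrets: 3, 1, 0 → max 3
Option 2 regrets: 13, 0, 5 → max 13
Option 3 regrets: 0, 2, 0 → max 2
Smallest max regret = 2 → Option 3.

Option 3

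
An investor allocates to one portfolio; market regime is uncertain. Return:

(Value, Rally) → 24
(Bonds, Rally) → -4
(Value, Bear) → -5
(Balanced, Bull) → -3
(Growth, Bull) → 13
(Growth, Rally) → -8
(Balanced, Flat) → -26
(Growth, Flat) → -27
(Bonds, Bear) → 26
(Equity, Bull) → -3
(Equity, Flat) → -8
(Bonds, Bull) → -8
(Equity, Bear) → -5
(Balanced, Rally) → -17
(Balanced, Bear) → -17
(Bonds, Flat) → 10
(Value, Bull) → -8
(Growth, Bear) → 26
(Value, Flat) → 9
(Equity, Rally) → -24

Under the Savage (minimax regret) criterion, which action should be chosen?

Column bests: Bear=26, Flat=10, Bull=13, Rally=24.
Value regrets: 31, 1, 21, 0 → max 31
Growth regrets: 0, 37, 0, 32 → max 37
Bonds regrets: 0, 0, 21, 28 → max 28
Equity regrets: 31, 18, 16, 48 → max 48
Balanced regrets: 43, 36, 16, 41 → max 43
Smallest max regret = 28 → Bonds.

Bonds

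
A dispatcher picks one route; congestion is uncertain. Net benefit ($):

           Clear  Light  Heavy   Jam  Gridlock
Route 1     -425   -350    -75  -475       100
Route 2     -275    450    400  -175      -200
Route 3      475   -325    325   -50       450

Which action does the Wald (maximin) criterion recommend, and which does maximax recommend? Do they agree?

maximin → Route 2; maximax → Route 3 (disagree)

Row minima: Route 1=-475, Route 2=-275, Route 3=-325
Best worst-case = -275 → Route 2.
Row maxima: Route 1=100, Route 2=450, Route 3=475
Best best-case = 475 → Route 3.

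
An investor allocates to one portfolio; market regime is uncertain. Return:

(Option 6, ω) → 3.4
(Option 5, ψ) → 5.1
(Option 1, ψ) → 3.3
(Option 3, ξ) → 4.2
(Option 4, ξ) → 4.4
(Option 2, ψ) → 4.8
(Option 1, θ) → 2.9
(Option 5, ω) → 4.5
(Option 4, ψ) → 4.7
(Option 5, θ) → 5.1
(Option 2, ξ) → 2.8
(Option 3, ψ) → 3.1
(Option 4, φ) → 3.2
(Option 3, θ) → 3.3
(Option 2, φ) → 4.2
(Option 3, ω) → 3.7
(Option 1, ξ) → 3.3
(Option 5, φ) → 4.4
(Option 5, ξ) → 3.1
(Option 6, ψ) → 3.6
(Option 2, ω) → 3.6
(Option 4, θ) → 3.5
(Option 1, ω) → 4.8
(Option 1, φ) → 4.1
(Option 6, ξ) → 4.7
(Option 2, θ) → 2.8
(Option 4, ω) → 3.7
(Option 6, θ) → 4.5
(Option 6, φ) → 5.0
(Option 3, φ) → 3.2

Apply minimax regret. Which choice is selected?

Option 6

Column bests: θ=5.1, φ=5.0, ψ=5.1, ω=4.8, ξ=4.7.
Option 1 regrets: 2.2, 0.9, 1.8, 0.0, 1.4 → max 2.2
Option 2 regrets: 2.3, 0.8, 0.3, 1.2, 1.9 → max 2.3
Option 3 regrets: 1.8, 1.8, 2.0, 1.1, 0.5 → max 2.0
Option 4 regrets: 1.6, 1.8, 0.4, 1.1, 0.3 → max 1.8
Option 5 regrets: 0.0, 0.6, 0.0, 0.3, 1.6 → max 1.6
Option 6 regrets: 0.6, 0.0, 1.5, 1.4, 0.0 → max 1.5
Smallest max regret = 1.5 → Option 6.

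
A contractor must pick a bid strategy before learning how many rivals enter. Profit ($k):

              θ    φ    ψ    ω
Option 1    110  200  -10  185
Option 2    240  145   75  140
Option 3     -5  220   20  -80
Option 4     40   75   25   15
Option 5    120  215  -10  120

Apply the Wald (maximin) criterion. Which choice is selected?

Row minima: Option 1=-10, Option 2=75, Option 3=-80, Option 4=15, Option 5=-10
Best worst-case = 75 → Option 2.

Option 2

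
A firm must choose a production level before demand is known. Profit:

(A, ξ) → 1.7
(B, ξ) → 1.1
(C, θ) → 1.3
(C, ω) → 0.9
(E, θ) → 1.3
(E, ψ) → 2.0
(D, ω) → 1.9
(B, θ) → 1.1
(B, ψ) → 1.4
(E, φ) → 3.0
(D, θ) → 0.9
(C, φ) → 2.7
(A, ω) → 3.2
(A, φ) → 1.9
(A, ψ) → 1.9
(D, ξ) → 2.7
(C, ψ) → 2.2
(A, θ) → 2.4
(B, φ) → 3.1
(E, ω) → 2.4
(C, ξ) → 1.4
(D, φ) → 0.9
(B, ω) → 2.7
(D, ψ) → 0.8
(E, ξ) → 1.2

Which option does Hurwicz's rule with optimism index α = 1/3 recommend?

A: 1/3·3.2 + 2/3·1.7 = 2.2
B: 1/3·3.1 + 2/3·1.1 = 53/30
C: 1/3·2.7 + 2/3·0.9 = 1.5
D: 1/3·2.7 + 2/3·0.8 = 43/30
E: 1/3·3.0 + 2/3·1.2 = 1.8
Highest Hurwicz score = 2.2 → A.

A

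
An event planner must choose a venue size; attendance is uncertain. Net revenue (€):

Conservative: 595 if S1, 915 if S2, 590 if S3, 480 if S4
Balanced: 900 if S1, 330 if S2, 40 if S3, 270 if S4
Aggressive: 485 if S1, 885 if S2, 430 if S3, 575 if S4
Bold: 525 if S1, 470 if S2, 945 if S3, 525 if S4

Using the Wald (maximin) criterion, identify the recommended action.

Row minima: Conservative=480, Balanced=40, Aggressive=430, Bold=470
Best worst-case = 480 → Conservative.

Conservative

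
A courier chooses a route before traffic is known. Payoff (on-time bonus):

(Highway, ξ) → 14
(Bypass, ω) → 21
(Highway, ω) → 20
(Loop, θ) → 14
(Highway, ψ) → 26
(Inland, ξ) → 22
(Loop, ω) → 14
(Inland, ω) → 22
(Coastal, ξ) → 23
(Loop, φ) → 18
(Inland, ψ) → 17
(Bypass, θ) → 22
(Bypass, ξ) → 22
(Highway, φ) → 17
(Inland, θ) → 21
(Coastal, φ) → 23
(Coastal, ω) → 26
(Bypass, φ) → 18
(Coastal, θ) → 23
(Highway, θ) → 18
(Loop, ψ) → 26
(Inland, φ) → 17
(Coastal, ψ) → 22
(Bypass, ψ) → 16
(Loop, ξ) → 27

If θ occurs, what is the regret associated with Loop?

9

Best payoff under θ is 23.
Regret = 23 − 14 = 9.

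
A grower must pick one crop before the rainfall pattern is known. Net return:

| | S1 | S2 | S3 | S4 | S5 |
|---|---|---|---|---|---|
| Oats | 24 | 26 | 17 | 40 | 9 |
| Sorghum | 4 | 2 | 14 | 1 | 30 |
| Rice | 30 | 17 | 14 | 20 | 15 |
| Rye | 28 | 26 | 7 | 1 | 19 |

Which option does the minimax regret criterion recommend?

Rice

Column bests: S1=30, S2=26, S3=17, S4=40, S5=30.
Oats regrets: 6, 0, 0, 0, 21 → max 21
Sorghum regrets: 26, 24, 3, 39, 0 → max 39
Rice regrets: 0, 9, 3, 20, 15 → max 20
Rye regrets: 2, 0, 10, 39, 11 → max 39
Smallest max regret = 20 → Rice.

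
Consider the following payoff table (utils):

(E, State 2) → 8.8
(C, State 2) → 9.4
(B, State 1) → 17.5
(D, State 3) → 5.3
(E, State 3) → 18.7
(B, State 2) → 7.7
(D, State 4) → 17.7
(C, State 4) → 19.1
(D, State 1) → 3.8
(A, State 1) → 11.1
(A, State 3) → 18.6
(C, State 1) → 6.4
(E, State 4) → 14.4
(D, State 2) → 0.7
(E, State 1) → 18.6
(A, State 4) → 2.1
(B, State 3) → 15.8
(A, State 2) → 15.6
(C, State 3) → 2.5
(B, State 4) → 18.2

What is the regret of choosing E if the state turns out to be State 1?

0.0

Best payoff under State 1 is 18.6.
Regret = 18.6 − 18.6 = 0.0.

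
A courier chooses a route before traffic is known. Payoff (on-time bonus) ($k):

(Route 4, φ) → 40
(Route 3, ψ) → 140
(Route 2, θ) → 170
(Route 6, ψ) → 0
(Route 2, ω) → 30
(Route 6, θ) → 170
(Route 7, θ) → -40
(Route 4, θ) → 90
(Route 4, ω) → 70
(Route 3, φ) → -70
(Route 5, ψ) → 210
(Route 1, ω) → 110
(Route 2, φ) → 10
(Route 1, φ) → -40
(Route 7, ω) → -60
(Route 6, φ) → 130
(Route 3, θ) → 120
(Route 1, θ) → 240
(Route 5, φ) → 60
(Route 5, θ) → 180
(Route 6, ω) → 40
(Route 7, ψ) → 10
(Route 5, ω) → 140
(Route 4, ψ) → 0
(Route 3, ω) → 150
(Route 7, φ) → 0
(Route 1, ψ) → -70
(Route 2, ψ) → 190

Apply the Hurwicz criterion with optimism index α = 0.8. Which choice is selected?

Route 1: 0.8·240 + 0.2·(-70) = 178
Route 2: 0.8·190 + 0.2·10 = 154
Route 3: 0.8·150 + 0.2·(-70) = 106
Route 4: 0.8·90 + 0.2·0 = 72
Route 5: 0.8·210 + 0.2·60 = 180
Route 6: 0.8·170 + 0.2·0 = 136
Route 7: 0.8·10 + 0.2·(-60) = -4
Highest Hurwicz score = 180 → Route 5.

Route 5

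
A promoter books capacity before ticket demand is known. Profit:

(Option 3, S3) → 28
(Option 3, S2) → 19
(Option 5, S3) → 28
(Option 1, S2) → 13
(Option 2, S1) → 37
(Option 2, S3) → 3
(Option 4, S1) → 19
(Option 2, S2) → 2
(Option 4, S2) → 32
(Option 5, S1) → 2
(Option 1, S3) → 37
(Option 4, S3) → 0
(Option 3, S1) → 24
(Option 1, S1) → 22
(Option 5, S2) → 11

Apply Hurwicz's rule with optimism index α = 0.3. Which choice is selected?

Option 1: 0.3·37 + 0.7·13 = 20.2
Option 2: 0.3·37 + 0.7·2 = 12.5
Option 3: 0.3·28 + 0.7·19 = 21.7
Option 4: 0.3·32 + 0.7·0 = 9.6
Option 5: 0.3·28 + 0.7·2 = 9.8
Highest Hurwicz score = 21.7 → Option 3.

Option 3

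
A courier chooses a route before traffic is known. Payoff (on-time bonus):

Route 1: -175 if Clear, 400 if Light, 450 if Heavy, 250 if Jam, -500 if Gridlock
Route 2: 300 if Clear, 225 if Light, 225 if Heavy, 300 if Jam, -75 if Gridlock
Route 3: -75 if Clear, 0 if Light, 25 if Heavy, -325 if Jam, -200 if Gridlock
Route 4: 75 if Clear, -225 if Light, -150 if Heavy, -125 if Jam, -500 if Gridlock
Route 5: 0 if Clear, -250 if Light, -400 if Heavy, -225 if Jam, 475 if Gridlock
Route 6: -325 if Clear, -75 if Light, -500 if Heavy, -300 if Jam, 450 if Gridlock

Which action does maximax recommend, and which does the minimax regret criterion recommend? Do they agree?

maximax → Route 5; minimax regret → Route 2 (disagree)

Row maxima: Route 1=450, Route 2=300, Route 3=25, Route 4=75, Route 5=475, Route 6=450
Best best-case = 475 → Route 5.
Column bests: Clear=300, Light=400, Heavy=450, Jam=300, Gridlock=475.
Route 1 regrets: 475, 0, 0, 50, 975 → max 975
Route 2 regrets: 0, 175, 225, 0, 550 → max 550
Route 3 regrets: 375, 400, 425, 625, 675 → max 675
Route 4 regrets: 225, 625, 600, 425, 975 → max 975
Route 5 regrets: 300, 650, 850, 525, 0 → max 850
Route 6 regrets: 625, 475, 950, 600, 25 → max 950
Smallest max regret = 550 → Route 2.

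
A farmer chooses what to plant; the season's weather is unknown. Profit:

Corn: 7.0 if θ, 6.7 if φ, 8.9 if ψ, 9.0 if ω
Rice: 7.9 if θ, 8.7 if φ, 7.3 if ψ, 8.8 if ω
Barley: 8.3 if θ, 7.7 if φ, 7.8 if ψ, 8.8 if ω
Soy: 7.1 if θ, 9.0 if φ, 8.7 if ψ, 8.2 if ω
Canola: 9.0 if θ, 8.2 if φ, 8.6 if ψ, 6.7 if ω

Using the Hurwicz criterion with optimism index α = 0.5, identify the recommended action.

Barley

Corn: 0.5·9.0 + 0.5·6.7 = 7.85
Rice: 0.5·8.8 + 0.5·7.3 = 8.05
Barley: 0.5·8.8 + 0.5·7.7 = 8.25
Soy: 0.5·9.0 + 0.5·7.1 = 8.05
Canola: 0.5·9.0 + 0.5·6.7 = 7.85
Highest Hurwicz score = 8.25 → Barley.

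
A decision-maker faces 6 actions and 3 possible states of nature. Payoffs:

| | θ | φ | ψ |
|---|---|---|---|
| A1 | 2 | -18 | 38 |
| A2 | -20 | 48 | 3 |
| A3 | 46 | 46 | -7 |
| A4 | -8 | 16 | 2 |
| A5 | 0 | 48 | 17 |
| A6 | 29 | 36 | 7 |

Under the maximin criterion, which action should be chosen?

Row minima: A1=-18, A2=-20, A3=-7, A4=-8, A5=0, A6=7
Best worst-case = 7 → A6.

A6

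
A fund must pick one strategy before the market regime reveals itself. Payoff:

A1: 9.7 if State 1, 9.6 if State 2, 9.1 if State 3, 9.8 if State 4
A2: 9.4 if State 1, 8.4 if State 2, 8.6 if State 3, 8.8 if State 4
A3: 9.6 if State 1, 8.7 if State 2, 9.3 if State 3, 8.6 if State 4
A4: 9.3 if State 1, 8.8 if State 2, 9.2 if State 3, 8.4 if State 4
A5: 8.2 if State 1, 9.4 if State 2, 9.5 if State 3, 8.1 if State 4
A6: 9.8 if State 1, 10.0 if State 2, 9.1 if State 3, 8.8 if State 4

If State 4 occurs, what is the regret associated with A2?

1.0

Best payoff under State 4 is 9.8.
Regret = 9.8 − 8.8 = 1.0.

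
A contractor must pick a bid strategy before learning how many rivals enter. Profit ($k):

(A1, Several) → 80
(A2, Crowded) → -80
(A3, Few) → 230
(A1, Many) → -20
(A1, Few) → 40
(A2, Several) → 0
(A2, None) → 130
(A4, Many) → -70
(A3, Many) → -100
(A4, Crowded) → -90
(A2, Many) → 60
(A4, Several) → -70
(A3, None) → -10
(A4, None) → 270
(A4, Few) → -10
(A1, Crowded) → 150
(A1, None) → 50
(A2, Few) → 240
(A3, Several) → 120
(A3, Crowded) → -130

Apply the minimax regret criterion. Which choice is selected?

Column bests: None=270, Few=240, Several=120, Many=60, Crowded=150.
A1 regrets: 220, 200, 40, 80, 0 → max 220
A2 regrets: 140, 0, 120, 0, 230 → max 230
A3 regrets: 280, 10, 0, 160, 280 → max 280
A4 regrets: 0, 250, 190, 130, 240 → max 250
Smallest max regret = 220 → A1.

A1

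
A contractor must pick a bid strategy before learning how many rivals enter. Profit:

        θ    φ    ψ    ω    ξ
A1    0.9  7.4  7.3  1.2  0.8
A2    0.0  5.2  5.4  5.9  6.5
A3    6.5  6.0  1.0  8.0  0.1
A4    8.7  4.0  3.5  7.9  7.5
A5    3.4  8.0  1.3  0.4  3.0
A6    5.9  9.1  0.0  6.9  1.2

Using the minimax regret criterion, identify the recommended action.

Column bests: θ=8.7, φ=9.1, ψ=7.3, ω=8.0, ξ=7.5.
A1 regrets: 7.8, 1.7, 0.0, 6.8, 6.7 → max 7.8
A2 regrets: 8.7, 3.9, 1.9, 2.1, 1.0 → max 8.7
A3 regrets: 2.2, 3.1, 6.3, 0.0, 7.4 → max 7.4
A4 regrets: 0.0, 5.1, 3.8, 0.1, 0.0 → max 5.1
A5 regrets: 5.3, 1.1, 6.0, 7.6, 4.5 → max 7.6
A6 regrets: 2.8, 0.0, 7.3, 1.1, 6.3 → max 7.3
Smallest max regret = 5.1 → A4.

A4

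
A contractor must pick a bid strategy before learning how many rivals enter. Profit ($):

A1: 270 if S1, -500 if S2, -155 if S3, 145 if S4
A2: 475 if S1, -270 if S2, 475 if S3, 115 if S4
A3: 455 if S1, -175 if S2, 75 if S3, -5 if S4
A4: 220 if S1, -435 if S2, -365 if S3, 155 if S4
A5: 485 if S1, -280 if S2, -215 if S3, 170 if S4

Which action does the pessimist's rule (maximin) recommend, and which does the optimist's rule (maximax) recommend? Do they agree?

Row minima: A1=-500, A2=-270, A3=-175, A4=-435, A5=-280
Best worst-case = -175 → A3.
Row maxima: A1=270, A2=475, A3=455, A4=220, A5=485
Best best-case = 485 → A5.

maximin → A3; maximax → A5 (disagree)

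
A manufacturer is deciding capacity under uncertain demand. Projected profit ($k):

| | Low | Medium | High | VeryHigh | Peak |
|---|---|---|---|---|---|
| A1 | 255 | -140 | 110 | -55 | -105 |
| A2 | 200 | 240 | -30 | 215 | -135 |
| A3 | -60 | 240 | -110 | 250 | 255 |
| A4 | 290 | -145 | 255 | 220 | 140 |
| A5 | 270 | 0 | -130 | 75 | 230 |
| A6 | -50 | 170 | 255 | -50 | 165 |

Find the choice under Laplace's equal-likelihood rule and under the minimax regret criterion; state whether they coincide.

laplace → A4; minimax regret → A6 (disagree)

Row averages: A1=13, A2=98, A3=115, A4=152, A5=89, A6=98
Highest average = 152 → A4.
Column bests: Low=290, Medium=240, High=255, VeryHigh=250, Peak=255.
A1 regrets: 35, 380, 145, 305, 360 → max 380
A2 regrets: 90, 0, 285, 35, 390 → max 390
A3 regrets: 350, 0, 365, 0, 0 → max 365
A4 regrets: 0, 385, 0, 30, 115 → max 385
A5 regrets: 20, 240, 385, 175, 25 → max 385
A6 regrets: 340, 70, 0, 300, 90 → max 340
Smallest max regret = 340 → A6.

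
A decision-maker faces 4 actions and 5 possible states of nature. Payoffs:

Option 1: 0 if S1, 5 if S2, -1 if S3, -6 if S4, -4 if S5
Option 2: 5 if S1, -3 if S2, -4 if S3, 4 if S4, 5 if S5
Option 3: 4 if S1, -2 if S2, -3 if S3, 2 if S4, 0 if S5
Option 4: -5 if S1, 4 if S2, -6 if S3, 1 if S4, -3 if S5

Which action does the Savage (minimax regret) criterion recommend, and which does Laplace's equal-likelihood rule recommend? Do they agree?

minimax regret → Option 3; laplace → Option 2 (disagree)

Column bests: S1=5, S2=5, S3=-1, S4=4, S5=5.
Option 1 regrets: 5, 0, 0, 10, 9 → max 10
Option 2 regrets: 0, 8, 3, 0, 0 → max 8
Option 3 regrets: 1, 7, 2, 2, 5 → max 7
Option 4 regrets: 10, 1, 5, 3, 8 → max 10
Smallest max regret = 7 → Option 3.
Row averages: Option 1=-1.2, Option 2=1.4, Option 3=0.2, Option 4=-1.8
Highest average = 1.4 → Option 2.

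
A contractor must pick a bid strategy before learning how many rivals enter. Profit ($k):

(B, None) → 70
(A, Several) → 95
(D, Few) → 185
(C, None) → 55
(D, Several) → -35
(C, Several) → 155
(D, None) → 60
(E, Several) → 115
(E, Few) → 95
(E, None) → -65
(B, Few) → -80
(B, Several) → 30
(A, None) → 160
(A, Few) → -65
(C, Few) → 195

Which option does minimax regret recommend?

C

Column bests: None=160, Few=195, Several=155.
A regrets: 0, 260, 60 → max 260
B regrets: 90, 275, 125 → max 275
C regrets: 105, 0, 0 → max 105
D regrets: 100, 10, 190 → max 190
E regrets: 225, 100, 40 → max 225
Smallest max regret = 105 → C.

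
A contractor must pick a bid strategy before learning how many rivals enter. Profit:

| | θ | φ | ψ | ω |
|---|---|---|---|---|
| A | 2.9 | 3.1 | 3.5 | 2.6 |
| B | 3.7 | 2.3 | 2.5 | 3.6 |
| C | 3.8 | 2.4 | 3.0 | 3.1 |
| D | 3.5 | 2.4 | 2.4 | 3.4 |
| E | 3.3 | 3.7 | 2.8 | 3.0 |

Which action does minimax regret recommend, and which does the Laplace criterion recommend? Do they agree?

Column bests: θ=3.8, φ=3.7, ψ=3.5, ω=3.6.
A regrets: 0.9, 0.6, 0.0, 1.0 → max 1.0
B regrets: 0.1, 1.4, 1.0, 0.0 → max 1.4
C regrets: 0.0, 1.3, 0.5, 0.5 → max 1.3
D regrets: 0.3, 1.3, 1.1, 0.2 → max 1.3
E regrets: 0.5, 0.0, 0.7, 0.6 → max 0.7
Smallest max regret = 0.7 → E.
Row averages: A=3.025, B=3.025, C=3.075, D=2.925, E=3.2
Highest average = 3.2 → E.

minimax regret → E; laplace → E (agree)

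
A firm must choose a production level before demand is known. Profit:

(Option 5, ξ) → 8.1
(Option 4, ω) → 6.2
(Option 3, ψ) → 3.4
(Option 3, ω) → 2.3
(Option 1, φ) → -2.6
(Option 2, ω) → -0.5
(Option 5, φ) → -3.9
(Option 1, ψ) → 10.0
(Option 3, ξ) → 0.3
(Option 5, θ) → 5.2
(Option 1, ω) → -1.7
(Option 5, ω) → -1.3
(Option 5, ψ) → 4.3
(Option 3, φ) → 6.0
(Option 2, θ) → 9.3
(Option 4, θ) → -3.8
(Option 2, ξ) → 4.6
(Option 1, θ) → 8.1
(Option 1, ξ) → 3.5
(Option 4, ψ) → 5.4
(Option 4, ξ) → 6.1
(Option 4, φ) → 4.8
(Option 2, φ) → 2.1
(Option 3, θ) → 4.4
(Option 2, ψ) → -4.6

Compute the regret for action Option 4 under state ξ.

2.0

Best payoff under ξ is 8.1.
Regret = 8.1 − 6.1 = 2.0.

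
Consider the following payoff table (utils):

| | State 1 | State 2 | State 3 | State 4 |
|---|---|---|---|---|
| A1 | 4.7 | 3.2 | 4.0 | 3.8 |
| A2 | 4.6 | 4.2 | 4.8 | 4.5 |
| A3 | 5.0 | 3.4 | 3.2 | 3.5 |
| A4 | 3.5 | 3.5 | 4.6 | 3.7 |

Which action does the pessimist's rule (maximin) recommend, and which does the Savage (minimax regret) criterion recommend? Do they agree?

Row minima: A1=3.2, A2=4.2, A3=3.2, A4=3.5
Best worst-case = 4.2 → A2.
Column bests: State 1=5.0, State 2=4.2, State 3=4.8, State 4=4.5.
A1 regrets: 0.3, 1.0, 0.8, 0.7 → max 1.0
A2 regrets: 0.4, 0.0, 0.0, 0.0 → max 0.4
A3 regrets: 0.0, 0.8, 1.6, 1.0 → max 1.6
A4 regrets: 1.5, 0.7, 0.2, 0.8 → max 1.5
Smallest max regret = 0.4 → A2.

maximin → A2; minimax regret → A2 (agree)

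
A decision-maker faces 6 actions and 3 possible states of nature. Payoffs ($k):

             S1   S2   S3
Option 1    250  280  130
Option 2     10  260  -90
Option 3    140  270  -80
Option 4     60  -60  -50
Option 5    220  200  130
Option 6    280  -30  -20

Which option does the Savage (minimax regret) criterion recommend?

Option 1

Column bests: S1=280, S2=280, S3=130.
Option 1 regrets: 30, 0, 0 → max 30
Option 2 regrets: 270, 20, 220 → max 270
Option 3 regrets: 140, 10, 210 → max 210
Option 4 regrets: 220, 340, 180 → max 340
Option 5 regrets: 60, 80, 0 → max 80
Option 6 regrets: 0, 310, 150 → max 310
Smallest max regret = 30 → Option 1.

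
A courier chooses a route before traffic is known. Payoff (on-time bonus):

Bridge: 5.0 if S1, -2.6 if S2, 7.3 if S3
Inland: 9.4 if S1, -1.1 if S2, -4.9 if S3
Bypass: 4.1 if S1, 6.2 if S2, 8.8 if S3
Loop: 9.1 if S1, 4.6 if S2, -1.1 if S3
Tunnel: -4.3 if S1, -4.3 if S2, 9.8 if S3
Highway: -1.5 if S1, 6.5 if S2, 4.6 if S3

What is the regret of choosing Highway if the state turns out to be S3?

Best payoff under S3 is 9.8.
Regret = 9.8 − 4.6 = 5.2.

5.2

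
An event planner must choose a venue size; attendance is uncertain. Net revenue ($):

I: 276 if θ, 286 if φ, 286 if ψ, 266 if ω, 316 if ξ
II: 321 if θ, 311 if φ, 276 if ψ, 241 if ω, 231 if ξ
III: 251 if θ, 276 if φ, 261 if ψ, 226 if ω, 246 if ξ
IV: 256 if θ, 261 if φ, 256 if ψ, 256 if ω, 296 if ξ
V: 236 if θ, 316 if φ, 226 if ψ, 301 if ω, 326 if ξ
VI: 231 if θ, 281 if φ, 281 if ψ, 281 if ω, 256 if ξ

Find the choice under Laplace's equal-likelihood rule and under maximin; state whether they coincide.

Row averages: I=286, II=276, III=252, IV=265, V=281, VI=266
Highest average = 286 → I.
Row minima: I=266, II=231, III=226, IV=256, V=226, VI=231
Best worst-case = 266 → I.

laplace → I; maximin → I (agree)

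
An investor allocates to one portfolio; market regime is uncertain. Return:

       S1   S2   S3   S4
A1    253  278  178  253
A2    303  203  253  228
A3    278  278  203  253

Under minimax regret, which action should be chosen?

Column bests: S1=303, S2=278, S3=253, S4=253.
A1 regrets: 50, 0, 75, 0 → max 75
A2 regrets: 0, 75, 0, 25 → max 75
A3 regrets: 25, 0, 50, 0 → max 50
Smallest max regret = 50 → A3.

A3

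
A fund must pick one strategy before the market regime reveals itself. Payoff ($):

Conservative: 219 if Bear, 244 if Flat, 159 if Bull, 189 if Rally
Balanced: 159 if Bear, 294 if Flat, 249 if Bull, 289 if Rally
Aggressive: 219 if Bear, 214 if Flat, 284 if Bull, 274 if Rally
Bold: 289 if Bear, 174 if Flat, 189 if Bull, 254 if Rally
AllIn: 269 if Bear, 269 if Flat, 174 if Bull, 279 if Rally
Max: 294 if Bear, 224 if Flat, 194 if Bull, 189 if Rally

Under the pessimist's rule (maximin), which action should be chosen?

Aggressive

Row minima: Conservative=159, Balanced=159, Aggressive=214, Bold=174, AllIn=174, Max=189
Best worst-case = 214 → Aggressive.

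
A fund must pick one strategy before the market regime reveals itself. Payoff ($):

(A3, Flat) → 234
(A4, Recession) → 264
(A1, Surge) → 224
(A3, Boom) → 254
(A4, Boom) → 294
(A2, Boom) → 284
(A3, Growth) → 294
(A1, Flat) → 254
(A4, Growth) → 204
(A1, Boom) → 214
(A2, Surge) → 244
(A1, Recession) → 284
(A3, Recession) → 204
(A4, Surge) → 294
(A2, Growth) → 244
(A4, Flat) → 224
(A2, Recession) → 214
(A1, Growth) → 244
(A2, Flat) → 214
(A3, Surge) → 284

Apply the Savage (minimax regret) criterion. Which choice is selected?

Column bests: Recession=284, Flat=254, Growth=294, Boom=294, Surge=294.
A1 regrets: 0, 0, 50, 80, 70 → max 80
A2 regrets: 70, 40, 50, 10, 50 → max 70
A3 regrets: 80, 20, 0, 40, 10 → max 80
A4 regrets: 20, 30, 90, 0, 0 → max 90
Smallest max regret = 70 → A2.

A2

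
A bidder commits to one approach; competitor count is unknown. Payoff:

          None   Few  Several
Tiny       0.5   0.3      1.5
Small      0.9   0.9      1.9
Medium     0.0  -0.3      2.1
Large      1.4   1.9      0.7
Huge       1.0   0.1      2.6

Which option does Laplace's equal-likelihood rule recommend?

Row averages: Tiny=23/30, Small=37/30, Medium=0.6, Large=4/3, Huge=37/30
Highest average = 4/3 → Large.

Large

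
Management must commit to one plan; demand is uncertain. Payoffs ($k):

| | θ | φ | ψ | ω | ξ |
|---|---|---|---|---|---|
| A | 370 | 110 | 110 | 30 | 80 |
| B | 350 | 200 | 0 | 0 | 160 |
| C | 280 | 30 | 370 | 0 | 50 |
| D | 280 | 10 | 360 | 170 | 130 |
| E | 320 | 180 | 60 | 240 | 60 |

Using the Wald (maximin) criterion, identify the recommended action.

E

Row minima: A=30, B=0, C=0, D=10, E=60
Best worst-case = 60 → E.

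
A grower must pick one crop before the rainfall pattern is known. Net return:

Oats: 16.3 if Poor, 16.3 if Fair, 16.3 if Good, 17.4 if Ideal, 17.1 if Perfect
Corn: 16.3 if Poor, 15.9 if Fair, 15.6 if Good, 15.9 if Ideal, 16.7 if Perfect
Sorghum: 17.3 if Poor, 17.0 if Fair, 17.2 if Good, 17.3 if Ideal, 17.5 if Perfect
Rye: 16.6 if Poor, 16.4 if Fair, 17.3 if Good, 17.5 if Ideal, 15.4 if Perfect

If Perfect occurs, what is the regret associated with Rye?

2.1

Best payoff under Perfect is 17.5.
Regret = 17.5 − 15.4 = 2.1.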